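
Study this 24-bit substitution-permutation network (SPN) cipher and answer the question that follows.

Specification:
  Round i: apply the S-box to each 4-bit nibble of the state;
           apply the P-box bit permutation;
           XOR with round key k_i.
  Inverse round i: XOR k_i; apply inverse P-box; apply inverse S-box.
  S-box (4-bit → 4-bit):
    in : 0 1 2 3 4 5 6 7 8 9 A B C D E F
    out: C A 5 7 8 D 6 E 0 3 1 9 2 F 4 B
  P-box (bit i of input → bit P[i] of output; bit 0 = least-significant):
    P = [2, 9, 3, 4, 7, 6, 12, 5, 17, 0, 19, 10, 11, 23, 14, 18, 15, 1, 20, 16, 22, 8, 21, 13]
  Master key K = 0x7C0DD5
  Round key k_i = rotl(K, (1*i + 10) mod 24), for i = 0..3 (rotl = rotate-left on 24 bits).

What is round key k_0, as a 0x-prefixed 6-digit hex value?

K = 0x7C0DD5
k_0 = rotl(K, (1*0+10) mod 24) = rotl(K, 10) = 0x3755F0

0x3755F0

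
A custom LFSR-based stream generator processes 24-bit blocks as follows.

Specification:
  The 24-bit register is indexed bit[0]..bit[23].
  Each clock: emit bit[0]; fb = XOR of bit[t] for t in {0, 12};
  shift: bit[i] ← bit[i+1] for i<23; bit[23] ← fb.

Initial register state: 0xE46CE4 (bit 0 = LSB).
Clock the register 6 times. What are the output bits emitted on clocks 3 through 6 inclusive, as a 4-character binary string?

1001

reg_0 = 0xE46CE4
clock 1: out=0, reg = 0x723672
clock 2: out=0, reg = 0xB91B39
clock 3: out=1, reg = 0x5C8D9C
clock 4: out=0, reg = 0x2E46CE
clock 5: out=0, reg = 0x172367
clock 6: out=1, reg = 0x8B91B3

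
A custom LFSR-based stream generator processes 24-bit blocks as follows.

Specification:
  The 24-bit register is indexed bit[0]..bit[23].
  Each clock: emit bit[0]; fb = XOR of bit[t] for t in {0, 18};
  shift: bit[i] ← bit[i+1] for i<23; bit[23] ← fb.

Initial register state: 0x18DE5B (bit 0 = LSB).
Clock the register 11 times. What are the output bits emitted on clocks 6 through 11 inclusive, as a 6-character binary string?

010011

reg_0 = 0x18DE5B
clock 1: out=1, reg = 0x8C6F2D
clock 2: out=1, reg = 0x463796
clock 3: out=0, reg = 0xA31BCB
clock 4: out=1, reg = 0xD18DE5
clock 5: out=1, reg = 0xE8C6F2
clock 6: out=0, reg = 0x746379
clock 7: out=1, reg = 0x3A31BC
clock 8: out=0, reg = 0x1D18DE
clock 9: out=0, reg = 0x8E8C6F
clock 10: out=1, reg = 0x474637
clock 11: out=1, reg = 0x23A31B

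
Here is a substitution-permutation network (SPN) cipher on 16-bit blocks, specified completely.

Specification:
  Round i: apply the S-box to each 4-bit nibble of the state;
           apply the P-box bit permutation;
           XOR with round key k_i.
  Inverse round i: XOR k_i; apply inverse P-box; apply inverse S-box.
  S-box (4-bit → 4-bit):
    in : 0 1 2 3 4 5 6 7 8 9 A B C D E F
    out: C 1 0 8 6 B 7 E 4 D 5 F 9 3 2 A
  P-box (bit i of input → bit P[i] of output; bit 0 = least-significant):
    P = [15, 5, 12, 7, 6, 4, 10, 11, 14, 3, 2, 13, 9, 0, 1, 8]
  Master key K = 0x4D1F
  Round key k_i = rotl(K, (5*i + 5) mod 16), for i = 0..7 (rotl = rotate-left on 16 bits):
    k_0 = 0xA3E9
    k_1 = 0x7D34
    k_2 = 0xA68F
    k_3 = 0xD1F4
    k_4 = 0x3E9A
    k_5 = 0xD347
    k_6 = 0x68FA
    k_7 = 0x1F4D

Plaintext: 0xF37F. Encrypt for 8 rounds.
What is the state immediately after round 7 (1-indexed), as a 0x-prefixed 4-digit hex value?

s_0 = plaintext = 0xF37F
s_1 = Round(s_0, k_0) = 0x8E58
s_2 = Round(s_1, k_1) = 0x656E
s_3 = Round(s_2, k_2) = 0xC0F4
s_4 = Round(s_3, k_3) = 0xEAC0
s_5 = Round(s_4, k_4) = 0x665F
s_6 = Round(s_5, k_5) = 0x99B8
s_7 = Round(s_6, k_6) = 0x17AC
s_8 = Round(s_7, k_7) = 0xB981

0x17AC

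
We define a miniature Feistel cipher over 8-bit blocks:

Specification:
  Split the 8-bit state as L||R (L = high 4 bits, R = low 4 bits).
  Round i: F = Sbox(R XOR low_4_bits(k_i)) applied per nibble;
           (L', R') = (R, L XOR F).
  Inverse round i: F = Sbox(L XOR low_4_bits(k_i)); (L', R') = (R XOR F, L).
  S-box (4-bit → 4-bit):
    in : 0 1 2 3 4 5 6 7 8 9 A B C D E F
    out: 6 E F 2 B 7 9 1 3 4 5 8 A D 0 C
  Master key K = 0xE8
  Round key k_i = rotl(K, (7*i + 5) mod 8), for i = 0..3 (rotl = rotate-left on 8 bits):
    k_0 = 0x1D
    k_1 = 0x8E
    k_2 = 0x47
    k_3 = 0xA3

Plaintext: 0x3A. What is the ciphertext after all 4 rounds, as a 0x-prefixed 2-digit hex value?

s_0 = plaintext = 0x3A
s_1 = Round(s_0, k_0) = 0xA2
s_2 = Round(s_1, k_1) = 0x20
s_3 = Round(s_2, k_2) = 0x03
s_4 = Round(s_3, k_3) = 0x36

0x36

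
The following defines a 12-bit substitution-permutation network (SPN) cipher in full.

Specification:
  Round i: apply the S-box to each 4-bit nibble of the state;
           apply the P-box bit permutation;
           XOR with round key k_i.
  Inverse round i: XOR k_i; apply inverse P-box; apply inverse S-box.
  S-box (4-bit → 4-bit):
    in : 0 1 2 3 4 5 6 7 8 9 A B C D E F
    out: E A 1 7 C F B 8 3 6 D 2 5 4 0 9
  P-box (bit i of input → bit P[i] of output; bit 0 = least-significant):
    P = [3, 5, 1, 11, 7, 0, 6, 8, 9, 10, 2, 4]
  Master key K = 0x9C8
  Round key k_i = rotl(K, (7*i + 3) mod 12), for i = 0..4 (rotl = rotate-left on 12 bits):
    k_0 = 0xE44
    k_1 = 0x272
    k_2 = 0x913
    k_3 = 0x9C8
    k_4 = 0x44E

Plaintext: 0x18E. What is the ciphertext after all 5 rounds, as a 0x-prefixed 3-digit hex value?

0xAEE

s_0 = plaintext = 0x18E
s_1 = Round(s_0, k_0) = 0xAD5
s_2 = Round(s_1, k_1) = 0x80C
s_3 = Round(s_2, k_2) = 0xE58
s_4 = Round(s_3, k_3) = 0x821
s_5 = Round(s_4, k_4) = 0xAEE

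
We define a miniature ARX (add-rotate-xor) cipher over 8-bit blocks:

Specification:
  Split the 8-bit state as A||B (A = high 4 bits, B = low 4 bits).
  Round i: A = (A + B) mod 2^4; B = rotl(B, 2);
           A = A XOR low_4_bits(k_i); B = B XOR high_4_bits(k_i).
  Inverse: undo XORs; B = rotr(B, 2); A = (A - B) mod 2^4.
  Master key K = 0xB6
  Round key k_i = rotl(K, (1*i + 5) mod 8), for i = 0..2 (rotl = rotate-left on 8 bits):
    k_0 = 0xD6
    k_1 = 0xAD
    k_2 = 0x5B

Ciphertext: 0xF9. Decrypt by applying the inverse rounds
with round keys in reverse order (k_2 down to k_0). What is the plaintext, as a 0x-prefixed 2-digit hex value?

s_0 = ciphertext = 0xF9
s_1 = InvRound(s_0, k_2) = 0x13
s_2 = InvRound(s_1, k_1) = 0x66
s_3 = InvRound(s_2, k_0) = 0x2E

0x2E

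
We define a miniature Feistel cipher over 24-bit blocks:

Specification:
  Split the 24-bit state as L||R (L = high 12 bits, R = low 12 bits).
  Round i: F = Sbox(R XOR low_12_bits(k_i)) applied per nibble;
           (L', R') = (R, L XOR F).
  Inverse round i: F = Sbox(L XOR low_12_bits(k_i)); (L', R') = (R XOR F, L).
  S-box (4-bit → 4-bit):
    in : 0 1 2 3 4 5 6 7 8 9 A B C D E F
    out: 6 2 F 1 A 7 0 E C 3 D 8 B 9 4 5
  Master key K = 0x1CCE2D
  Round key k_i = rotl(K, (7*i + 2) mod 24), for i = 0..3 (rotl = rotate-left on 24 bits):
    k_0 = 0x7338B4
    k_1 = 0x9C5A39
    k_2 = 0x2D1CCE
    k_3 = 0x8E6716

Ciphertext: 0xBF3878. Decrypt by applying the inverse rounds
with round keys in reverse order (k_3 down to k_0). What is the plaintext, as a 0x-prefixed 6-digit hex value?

s_0 = ciphertext = 0xBF3878
s_1 = InvRound(s_0, k_3) = 0x33FBF3
s_2 = InvRound(s_1, k_2) = 0xEA133F
s_3 = InvRound(s_2, k_1) = 0x903EA1
s_4 = InvRound(s_3, k_0) = 0xC2F903

0xC2F903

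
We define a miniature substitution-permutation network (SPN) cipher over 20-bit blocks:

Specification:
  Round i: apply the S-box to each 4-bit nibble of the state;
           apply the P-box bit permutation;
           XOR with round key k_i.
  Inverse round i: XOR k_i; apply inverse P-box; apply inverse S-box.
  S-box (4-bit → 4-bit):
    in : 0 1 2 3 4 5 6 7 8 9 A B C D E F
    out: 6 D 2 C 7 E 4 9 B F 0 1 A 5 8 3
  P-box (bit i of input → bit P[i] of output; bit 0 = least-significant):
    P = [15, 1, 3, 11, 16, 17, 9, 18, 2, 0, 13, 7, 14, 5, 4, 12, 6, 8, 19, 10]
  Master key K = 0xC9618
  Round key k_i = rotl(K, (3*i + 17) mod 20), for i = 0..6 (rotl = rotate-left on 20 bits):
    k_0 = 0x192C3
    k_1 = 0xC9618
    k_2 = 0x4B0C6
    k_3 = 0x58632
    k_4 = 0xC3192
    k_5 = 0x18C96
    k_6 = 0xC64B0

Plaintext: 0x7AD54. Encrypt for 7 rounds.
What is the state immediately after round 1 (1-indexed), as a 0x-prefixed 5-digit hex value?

0x7348D

s_0 = plaintext = 0x7AD54
s_1 = Round(s_0, k_0) = 0x7348D
s_2 = Round(s_1, k_1) = 0xB2245
s_3 = Round(s_2, k_2) = 0x7BAAD
s_4 = Round(s_3, k_3) = 0x5427A
s_5 = Round(s_4, k_4) = 0x174A3
s_6 = Round(s_5, k_5) = 0x9F0DB
s_7 = Round(s_6, k_6) = 0x583D1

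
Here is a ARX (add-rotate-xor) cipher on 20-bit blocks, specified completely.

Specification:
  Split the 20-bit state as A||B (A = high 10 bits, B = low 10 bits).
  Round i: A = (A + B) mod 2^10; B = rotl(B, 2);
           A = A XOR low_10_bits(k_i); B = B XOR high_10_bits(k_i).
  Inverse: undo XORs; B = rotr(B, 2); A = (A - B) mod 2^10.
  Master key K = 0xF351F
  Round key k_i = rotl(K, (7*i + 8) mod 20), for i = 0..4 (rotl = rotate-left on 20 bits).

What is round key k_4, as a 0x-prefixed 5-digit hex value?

K = 0xF351F
k_0 = rotl(K, (7*0+8) mod 20) = rotl(K, 8) = 0x51FF3
k_1 = rotl(K, (7*1+8) mod 20) = rotl(K, 15) = 0xFF9A8
k_2 = rotl(K, (7*2+8) mod 20) = rotl(K, 2) = 0xCD47F
k_3 = rotl(K, (7*3+8) mod 20) = rotl(K, 9) = 0xA3FE6
k_4 = rotl(K, (7*4+8) mod 20) = rotl(K, 16) = 0xFF351

0xFF351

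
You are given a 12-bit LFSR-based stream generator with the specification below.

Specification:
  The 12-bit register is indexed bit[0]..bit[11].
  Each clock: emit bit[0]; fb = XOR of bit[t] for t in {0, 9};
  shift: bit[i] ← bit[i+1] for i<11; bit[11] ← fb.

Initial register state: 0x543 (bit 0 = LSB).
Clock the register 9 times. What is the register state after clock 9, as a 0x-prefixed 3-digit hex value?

0x84A

reg_0 = 0x543
clock 1: out=1, reg = 0xAA1
clock 2: out=1, reg = 0x550
clock 3: out=0, reg = 0x2A8
clock 4: out=0, reg = 0x954
clock 5: out=0, reg = 0x4AA
clock 6: out=0, reg = 0x255
clock 7: out=1, reg = 0x12A
clock 8: out=0, reg = 0x095
clock 9: out=1, reg = 0x84A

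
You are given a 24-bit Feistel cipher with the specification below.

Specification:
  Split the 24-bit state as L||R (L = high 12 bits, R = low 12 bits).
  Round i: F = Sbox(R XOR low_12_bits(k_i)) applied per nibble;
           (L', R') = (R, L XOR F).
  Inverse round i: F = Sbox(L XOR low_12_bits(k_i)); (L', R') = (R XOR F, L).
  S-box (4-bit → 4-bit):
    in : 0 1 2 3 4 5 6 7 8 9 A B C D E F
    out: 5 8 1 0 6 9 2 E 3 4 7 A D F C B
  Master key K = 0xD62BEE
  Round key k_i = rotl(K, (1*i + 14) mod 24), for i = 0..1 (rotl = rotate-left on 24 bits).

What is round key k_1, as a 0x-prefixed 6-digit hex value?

0xF76B15

K = 0xD62BEE
k_0 = rotl(K, (1*0+14) mod 24) = rotl(K, 14) = 0xFBB58A
k_1 = rotl(K, (1*1+14) mod 24) = rotl(K, 15) = 0xF76B15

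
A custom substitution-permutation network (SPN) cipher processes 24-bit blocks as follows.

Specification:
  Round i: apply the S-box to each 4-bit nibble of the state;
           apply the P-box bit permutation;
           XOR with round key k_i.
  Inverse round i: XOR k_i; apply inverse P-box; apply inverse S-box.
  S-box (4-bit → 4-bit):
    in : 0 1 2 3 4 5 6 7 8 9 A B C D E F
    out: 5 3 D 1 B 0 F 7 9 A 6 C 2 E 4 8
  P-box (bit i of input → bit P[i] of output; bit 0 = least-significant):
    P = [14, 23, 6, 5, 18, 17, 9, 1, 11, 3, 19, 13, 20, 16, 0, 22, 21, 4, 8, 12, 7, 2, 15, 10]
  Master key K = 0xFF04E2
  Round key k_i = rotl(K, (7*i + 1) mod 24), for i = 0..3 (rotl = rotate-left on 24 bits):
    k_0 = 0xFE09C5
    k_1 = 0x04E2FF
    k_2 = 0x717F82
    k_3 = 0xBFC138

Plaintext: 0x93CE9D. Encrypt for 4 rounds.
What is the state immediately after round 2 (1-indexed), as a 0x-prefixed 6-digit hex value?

0x1E80F6

s_0 = plaintext = 0x93CE9D
s_1 = Round(s_0, k_0) = 0x550DA3
s_2 = Round(s_1, k_1) = 0x1E80F6
s_3 = Round(s_2, k_2) = 0xA93664
s_4 = Round(s_3, k_3) = 0x213B06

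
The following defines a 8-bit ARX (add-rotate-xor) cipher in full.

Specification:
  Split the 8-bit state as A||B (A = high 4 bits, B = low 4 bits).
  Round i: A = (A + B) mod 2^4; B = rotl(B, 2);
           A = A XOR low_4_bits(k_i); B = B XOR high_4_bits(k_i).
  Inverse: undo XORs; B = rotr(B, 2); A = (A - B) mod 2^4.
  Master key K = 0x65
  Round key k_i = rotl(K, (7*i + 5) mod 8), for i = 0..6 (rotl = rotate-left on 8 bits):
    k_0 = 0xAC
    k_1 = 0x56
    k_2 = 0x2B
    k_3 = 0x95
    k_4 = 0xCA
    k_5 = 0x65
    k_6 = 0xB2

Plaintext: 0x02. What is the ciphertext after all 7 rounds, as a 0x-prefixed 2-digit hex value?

0x3D

s_0 = plaintext = 0x02
s_1 = Round(s_0, k_0) = 0xE2
s_2 = Round(s_1, k_1) = 0x6D
s_3 = Round(s_2, k_2) = 0x85
s_4 = Round(s_3, k_3) = 0x8C
s_5 = Round(s_4, k_4) = 0xEF
s_6 = Round(s_5, k_5) = 0x89
s_7 = Round(s_6, k_6) = 0x3D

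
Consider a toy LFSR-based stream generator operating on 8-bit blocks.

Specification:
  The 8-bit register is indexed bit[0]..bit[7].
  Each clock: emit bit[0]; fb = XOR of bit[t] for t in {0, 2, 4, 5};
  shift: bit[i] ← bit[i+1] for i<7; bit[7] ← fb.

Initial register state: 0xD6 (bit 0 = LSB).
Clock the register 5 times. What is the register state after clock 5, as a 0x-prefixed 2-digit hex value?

0x46

reg_0 = 0xD6
clock 1: out=0, reg = 0x6B
clock 2: out=1, reg = 0x35
clock 3: out=1, reg = 0x1A
clock 4: out=0, reg = 0x8D
clock 5: out=1, reg = 0x46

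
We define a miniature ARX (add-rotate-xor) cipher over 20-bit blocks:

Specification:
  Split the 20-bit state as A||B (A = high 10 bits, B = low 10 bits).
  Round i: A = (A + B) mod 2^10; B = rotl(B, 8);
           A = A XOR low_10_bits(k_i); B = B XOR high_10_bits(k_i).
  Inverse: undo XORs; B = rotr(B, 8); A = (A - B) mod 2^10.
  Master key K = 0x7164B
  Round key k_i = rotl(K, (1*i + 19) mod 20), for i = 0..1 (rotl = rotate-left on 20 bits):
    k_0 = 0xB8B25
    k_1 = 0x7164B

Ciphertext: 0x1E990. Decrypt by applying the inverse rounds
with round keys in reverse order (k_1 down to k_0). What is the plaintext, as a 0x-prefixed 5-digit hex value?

0x476DB

s_0 = ciphertext = 0x1E990
s_1 = InvRound(s_0, k_1) = 0x37554
s_2 = InvRound(s_1, k_0) = 0x476DB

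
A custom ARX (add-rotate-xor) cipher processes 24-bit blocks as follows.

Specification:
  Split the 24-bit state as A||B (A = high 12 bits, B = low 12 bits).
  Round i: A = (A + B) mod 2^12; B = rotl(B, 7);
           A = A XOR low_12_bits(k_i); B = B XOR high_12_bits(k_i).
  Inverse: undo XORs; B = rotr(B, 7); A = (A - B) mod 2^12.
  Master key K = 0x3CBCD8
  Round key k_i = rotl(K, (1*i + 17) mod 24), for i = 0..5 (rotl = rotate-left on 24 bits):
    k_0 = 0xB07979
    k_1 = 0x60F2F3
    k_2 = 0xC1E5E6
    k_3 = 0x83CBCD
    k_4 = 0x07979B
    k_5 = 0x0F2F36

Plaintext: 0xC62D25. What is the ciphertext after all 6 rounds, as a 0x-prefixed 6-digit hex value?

0xE04501

s_0 = plaintext = 0xC62D25
s_1 = Round(s_0, k_0) = 0x0FE9EE
s_2 = Round(s_1, k_1) = 0x81F140
s_3 = Round(s_2, k_2) = 0xCB9C14
s_4 = Round(s_3, k_3) = 0x30025C
s_5 = Round(s_4, k_4) = 0x2C7E6B
s_6 = Round(s_5, k_5) = 0xE04501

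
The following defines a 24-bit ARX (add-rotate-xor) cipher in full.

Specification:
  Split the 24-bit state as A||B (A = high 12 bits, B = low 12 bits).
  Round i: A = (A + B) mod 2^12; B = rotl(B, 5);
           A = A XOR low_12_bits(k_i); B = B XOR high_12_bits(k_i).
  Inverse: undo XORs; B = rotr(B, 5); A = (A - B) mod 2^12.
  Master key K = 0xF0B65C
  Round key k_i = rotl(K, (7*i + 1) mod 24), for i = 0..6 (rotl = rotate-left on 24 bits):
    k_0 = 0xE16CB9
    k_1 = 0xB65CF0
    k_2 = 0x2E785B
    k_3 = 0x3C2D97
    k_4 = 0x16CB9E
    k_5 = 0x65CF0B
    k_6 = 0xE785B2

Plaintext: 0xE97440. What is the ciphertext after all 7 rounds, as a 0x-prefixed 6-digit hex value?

0x876DC3

s_0 = plaintext = 0xE97440
s_1 = Round(s_0, k_0) = 0xE6E61E
s_2 = Round(s_1, k_1) = 0x87C8A9
s_3 = Round(s_2, k_2) = 0x97E7D6
s_4 = Round(s_3, k_3) = 0xCC390D
s_5 = Round(s_4, k_4) = 0xE4E0DE
s_6 = Round(s_5, k_5) = 0x027D9D
s_7 = Round(s_6, k_6) = 0x876DC3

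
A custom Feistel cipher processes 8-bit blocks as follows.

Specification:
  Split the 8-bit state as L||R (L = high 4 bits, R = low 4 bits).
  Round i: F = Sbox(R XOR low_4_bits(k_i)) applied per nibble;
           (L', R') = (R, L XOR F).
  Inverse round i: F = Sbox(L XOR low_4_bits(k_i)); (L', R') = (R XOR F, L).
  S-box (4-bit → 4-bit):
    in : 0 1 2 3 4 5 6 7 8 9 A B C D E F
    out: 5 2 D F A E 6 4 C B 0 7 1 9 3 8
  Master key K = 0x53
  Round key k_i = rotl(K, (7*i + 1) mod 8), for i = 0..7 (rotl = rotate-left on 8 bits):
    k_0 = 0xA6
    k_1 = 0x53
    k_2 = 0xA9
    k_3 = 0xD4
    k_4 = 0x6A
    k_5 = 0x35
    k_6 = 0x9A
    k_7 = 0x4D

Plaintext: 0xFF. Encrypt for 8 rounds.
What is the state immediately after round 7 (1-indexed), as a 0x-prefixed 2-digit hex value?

s_0 = plaintext = 0xFF
s_1 = Round(s_0, k_0) = 0xF4
s_2 = Round(s_1, k_1) = 0x4B
s_3 = Round(s_2, k_2) = 0xB9
s_4 = Round(s_3, k_3) = 0x92
s_5 = Round(s_4, k_4) = 0x25
s_6 = Round(s_5, k_5) = 0x57
s_7 = Round(s_6, k_6) = 0x7C
s_8 = Round(s_7, k_7) = 0xC5

0x7C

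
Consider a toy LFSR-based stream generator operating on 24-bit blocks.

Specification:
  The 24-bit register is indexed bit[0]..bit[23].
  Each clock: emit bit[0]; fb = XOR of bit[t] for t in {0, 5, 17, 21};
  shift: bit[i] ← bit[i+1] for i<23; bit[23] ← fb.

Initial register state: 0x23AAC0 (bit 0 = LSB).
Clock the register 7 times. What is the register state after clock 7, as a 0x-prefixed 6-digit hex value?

0x6C4755

reg_0 = 0x23AAC0
clock 1: out=0, reg = 0x11D560
clock 2: out=0, reg = 0x88EAB0
clock 3: out=0, reg = 0xC47558
clock 4: out=0, reg = 0x623AAC
clock 5: out=0, reg = 0xB11D56
clock 6: out=0, reg = 0xD88EAB
clock 7: out=1, reg = 0x6C4755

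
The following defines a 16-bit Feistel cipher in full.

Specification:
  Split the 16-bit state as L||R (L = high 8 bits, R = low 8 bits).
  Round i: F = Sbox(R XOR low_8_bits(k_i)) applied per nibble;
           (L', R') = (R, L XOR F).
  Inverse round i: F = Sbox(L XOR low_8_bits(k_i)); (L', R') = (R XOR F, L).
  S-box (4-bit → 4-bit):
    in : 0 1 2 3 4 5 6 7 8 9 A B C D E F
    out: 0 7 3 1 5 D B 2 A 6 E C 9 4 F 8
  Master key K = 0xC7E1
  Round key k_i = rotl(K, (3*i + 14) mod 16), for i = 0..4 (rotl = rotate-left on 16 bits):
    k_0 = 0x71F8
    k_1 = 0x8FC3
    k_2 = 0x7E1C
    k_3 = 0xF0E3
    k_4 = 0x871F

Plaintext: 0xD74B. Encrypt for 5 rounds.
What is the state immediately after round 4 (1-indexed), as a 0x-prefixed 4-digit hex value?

s_0 = plaintext = 0xD74B
s_1 = Round(s_0, k_0) = 0x4B16
s_2 = Round(s_1, k_1) = 0x1606
s_3 = Round(s_2, k_2) = 0x0668
s_4 = Round(s_3, k_3) = 0x68AA
s_5 = Round(s_4, k_4) = 0xAAA5

0x68AA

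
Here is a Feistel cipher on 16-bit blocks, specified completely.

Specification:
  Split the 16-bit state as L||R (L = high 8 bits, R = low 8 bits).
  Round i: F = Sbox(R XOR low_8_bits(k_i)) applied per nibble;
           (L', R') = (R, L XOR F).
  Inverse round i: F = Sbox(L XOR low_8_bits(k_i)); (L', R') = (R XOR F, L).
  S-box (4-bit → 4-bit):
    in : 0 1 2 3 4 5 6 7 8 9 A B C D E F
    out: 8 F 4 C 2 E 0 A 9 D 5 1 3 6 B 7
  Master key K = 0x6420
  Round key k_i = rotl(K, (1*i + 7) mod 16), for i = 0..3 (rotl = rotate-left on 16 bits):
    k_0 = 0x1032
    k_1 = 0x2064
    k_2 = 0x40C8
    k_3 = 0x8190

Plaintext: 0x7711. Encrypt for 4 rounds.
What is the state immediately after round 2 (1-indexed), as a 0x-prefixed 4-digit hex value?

s_0 = plaintext = 0x7711
s_1 = Round(s_0, k_0) = 0x113B
s_2 = Round(s_1, k_1) = 0x3BF6
s_3 = Round(s_2, k_2) = 0xF6F0
s_4 = Round(s_3, k_3) = 0xF0FE

0x3BF6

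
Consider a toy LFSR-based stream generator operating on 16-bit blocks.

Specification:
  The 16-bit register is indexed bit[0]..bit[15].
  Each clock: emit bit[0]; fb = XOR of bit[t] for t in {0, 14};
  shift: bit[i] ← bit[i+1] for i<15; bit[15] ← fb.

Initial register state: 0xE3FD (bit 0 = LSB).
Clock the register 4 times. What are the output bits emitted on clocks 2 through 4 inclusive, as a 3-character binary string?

011

reg_0 = 0xE3FD
clock 1: out=1, reg = 0x71FE
clock 2: out=0, reg = 0xB8FF
clock 3: out=1, reg = 0xDC7F
clock 4: out=1, reg = 0x6E3F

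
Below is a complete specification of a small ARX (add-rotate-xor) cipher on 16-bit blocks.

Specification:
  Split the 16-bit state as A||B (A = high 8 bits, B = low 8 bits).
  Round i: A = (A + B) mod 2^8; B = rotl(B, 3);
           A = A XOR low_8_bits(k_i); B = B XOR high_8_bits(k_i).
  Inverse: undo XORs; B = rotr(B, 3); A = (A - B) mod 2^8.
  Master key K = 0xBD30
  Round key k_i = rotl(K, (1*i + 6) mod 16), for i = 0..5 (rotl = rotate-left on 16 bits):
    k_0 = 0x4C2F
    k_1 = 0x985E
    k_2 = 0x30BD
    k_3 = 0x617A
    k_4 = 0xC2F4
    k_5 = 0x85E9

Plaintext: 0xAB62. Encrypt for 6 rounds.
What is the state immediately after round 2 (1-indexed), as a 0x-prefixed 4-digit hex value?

s_0 = plaintext = 0xAB62
s_1 = Round(s_0, k_0) = 0x225F
s_2 = Round(s_1, k_1) = 0xDF62
s_3 = Round(s_2, k_2) = 0xFC23
s_4 = Round(s_3, k_3) = 0x6578
s_5 = Round(s_4, k_4) = 0x2901
s_6 = Round(s_5, k_5) = 0xC38D

0xDF62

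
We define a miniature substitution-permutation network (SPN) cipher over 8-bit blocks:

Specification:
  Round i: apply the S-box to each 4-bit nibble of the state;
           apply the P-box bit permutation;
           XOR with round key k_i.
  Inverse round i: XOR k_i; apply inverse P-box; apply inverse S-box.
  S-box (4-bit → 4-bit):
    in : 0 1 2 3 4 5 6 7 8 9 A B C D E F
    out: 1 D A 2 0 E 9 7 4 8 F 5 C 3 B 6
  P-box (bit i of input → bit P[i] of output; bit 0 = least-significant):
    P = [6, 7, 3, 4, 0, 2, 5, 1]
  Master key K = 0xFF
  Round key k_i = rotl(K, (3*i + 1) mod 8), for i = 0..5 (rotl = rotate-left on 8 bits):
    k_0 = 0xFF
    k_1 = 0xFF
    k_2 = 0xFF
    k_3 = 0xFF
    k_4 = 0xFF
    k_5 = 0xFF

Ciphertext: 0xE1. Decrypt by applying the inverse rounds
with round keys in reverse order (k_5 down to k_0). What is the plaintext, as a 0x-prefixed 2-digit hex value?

0xF8

s_0 = ciphertext = 0xE1
s_1 = InvRound(s_0, k_5) = 0x2C
s_2 = InvRound(s_1, k_4) = 0x6E
s_3 = InvRound(s_2, k_3) = 0x02
s_4 = InvRound(s_3, k_2) = 0x7A
s_5 = InvRound(s_4, k_1) = 0xD3
s_6 = InvRound(s_5, k_0) = 0xF8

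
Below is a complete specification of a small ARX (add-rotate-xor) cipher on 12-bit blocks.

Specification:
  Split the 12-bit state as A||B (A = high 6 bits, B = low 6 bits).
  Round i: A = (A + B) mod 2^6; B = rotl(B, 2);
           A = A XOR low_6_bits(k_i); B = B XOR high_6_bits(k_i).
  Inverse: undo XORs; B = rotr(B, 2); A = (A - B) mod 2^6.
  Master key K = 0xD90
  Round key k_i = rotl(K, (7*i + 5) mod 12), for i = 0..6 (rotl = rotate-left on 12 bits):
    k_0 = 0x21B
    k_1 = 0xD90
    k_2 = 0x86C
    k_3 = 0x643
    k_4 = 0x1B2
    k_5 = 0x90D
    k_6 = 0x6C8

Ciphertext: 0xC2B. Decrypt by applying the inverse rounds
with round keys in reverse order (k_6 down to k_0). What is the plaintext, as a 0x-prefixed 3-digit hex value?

0x01E

s_0 = ciphertext = 0xC2B
s_1 = InvRound(s_0, k_6) = 0xB0C
s_2 = InvRound(s_1, k_5) = 0x5CA
s_3 = InvRound(s_2, k_4) = 0x883
s_4 = InvRound(s_3, k_3) = 0xEE6
s_5 = InvRound(s_4, k_2) = 0x9B1
s_6 = InvRound(s_5, k_1) = 0x171
s_7 = InvRound(s_6, k_0) = 0x01E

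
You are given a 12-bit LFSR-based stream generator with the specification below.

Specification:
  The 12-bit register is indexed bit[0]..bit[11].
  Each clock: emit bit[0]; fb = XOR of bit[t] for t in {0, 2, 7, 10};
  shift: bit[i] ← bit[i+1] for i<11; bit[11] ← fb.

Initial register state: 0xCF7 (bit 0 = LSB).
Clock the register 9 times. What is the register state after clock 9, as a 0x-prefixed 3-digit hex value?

reg_0 = 0xCF7
clock 1: out=1, reg = 0x67B
clock 2: out=1, reg = 0x33D
clock 3: out=1, reg = 0x19E
clock 4: out=0, reg = 0x0CF
clock 5: out=1, reg = 0x867
clock 6: out=1, reg = 0x433
clock 7: out=1, reg = 0x219
clock 8: out=1, reg = 0x90C
clock 9: out=0, reg = 0xC86

0xC86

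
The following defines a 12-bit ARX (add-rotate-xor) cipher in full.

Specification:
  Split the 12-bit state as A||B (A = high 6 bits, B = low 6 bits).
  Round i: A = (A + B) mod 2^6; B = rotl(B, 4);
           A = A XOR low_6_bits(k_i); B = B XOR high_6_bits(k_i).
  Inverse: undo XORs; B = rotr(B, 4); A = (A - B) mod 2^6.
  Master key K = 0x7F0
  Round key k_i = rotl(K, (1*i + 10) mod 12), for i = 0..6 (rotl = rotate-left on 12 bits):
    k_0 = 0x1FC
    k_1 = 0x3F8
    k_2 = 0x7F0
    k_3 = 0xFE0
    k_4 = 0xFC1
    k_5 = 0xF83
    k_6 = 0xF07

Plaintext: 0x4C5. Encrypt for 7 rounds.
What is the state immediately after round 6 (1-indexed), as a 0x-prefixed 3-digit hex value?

s_0 = plaintext = 0x4C5
s_1 = Round(s_0, k_0) = 0x916
s_2 = Round(s_1, k_1) = 0x0AA
s_3 = Round(s_2, k_2) = 0x735
s_4 = Round(s_3, k_3) = 0xC62
s_5 = Round(s_4, k_4) = 0x497
s_6 = Round(s_5, k_5) = 0xA8B
s_7 = Round(s_6, k_6) = 0xC8E

0xA8B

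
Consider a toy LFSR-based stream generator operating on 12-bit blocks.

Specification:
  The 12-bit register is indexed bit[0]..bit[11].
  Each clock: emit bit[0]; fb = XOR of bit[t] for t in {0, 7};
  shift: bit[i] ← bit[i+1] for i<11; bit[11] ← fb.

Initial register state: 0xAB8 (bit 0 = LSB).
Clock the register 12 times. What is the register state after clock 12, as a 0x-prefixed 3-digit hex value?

0xB0D

reg_0 = 0xAB8
clock 1: out=0, reg = 0xD5C
clock 2: out=0, reg = 0x6AE
clock 3: out=0, reg = 0xB57
clock 4: out=1, reg = 0xDAB
clock 5: out=1, reg = 0x6D5
clock 6: out=1, reg = 0x36A
clock 7: out=0, reg = 0x1B5
clock 8: out=1, reg = 0x0DA
clock 9: out=0, reg = 0x86D
clock 10: out=1, reg = 0xC36
clock 11: out=0, reg = 0x61B
clock 12: out=1, reg = 0xB0D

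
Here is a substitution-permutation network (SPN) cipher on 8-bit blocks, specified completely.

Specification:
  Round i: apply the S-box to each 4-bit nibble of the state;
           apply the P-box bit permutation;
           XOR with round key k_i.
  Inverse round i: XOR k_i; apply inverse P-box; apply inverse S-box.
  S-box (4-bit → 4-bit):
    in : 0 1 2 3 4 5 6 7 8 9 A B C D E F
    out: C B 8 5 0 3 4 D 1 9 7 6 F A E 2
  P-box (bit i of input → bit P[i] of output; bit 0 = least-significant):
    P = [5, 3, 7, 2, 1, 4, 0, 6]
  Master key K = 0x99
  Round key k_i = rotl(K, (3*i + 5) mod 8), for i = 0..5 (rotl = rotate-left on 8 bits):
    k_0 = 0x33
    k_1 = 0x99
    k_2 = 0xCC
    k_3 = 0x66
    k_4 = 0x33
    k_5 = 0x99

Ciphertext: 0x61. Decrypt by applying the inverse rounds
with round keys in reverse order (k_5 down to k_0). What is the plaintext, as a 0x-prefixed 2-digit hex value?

s_0 = ciphertext = 0x61
s_1 = InvRound(s_0, k_5) = 0xDA
s_2 = InvRound(s_1, k_4) = 0x0A
s_3 = InvRound(s_2, k_3) = 0x21
s_4 = InvRound(s_3, k_2) = 0x0C
s_5 = InvRound(s_4, k_1) = 0xB0
s_6 = InvRound(s_5, k_0) = 0x36

0x36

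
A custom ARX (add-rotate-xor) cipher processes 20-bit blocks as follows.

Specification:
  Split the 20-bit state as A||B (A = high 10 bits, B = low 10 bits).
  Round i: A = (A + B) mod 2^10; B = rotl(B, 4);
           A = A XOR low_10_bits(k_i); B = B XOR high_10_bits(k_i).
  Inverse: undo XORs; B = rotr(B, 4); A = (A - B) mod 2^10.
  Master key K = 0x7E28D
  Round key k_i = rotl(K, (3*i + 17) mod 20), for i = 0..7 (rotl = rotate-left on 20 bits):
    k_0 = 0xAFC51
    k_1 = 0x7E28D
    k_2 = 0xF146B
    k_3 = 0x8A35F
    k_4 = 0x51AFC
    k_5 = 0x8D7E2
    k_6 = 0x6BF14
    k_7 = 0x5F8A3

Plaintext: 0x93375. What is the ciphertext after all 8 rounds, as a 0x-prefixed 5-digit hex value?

s_0 = plaintext = 0x93375
s_1 = Round(s_0, k_0) = 0x641E2
s_2 = Round(s_1, k_1) = 0x7FFDF
s_3 = Round(s_2, k_2) = 0x6D63A
s_4 = Round(s_3, k_3) = 0x2C180
s_5 = Round(s_4, k_4) = 0x33140
s_6 = Round(s_5, k_5) = 0x7BA30
s_7 = Round(s_6, k_6) = 0xC2AA7
s_8 = Round(s_7, k_7) = 0x44B04

0x44B04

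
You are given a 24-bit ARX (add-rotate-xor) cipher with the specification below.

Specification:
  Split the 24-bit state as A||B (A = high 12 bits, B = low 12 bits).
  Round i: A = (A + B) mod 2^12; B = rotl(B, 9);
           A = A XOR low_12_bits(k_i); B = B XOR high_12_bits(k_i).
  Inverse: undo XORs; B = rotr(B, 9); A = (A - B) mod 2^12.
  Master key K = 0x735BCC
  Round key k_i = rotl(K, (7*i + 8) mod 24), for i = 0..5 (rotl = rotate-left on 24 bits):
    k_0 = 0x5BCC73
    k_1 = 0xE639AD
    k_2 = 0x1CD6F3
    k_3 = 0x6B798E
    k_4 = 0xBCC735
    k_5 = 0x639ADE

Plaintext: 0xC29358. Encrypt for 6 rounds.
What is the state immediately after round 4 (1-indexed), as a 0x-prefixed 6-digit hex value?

0x22AACD

s_0 = plaintext = 0xC29358
s_1 = Round(s_0, k_0) = 0x3F25D7
s_2 = Round(s_1, k_1) = 0x0640D9
s_3 = Round(s_2, k_2) = 0x7CE3D6
s_4 = Round(s_3, k_3) = 0x22AACD
s_5 = Round(s_4, k_4) = 0xBC2095
s_6 = Round(s_5, k_5) = 0x689C2B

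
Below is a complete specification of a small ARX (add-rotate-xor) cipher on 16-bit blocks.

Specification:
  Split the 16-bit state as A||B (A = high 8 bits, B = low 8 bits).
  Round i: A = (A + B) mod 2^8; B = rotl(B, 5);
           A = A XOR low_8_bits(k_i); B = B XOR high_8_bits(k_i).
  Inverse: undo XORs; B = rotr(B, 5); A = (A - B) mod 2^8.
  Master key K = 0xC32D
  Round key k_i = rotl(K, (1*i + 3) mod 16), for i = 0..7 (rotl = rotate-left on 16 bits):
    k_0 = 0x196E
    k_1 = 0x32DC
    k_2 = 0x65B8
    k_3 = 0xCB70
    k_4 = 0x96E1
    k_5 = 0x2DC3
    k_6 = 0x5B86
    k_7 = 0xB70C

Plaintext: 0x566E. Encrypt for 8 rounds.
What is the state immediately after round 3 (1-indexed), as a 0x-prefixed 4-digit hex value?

0xF270

s_0 = plaintext = 0x566E
s_1 = Round(s_0, k_0) = 0xAAD4
s_2 = Round(s_1, k_1) = 0xA2A8
s_3 = Round(s_2, k_2) = 0xF270
s_4 = Round(s_3, k_3) = 0x12C5
s_5 = Round(s_4, k_4) = 0x362E
s_6 = Round(s_5, k_5) = 0xA7E8
s_7 = Round(s_6, k_6) = 0x0946
s_8 = Round(s_7, k_7) = 0x437F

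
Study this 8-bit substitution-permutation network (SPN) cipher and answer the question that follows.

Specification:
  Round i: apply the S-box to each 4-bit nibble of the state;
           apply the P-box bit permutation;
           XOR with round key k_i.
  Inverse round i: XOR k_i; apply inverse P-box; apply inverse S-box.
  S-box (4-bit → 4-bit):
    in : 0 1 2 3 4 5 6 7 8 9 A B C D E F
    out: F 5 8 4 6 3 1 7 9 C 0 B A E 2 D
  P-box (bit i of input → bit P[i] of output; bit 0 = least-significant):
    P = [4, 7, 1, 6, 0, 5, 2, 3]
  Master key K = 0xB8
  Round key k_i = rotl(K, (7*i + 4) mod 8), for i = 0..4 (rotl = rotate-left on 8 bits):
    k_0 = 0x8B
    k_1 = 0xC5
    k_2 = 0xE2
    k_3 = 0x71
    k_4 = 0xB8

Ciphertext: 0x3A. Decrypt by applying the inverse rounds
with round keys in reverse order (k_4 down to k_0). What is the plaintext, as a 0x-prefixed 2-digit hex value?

s_0 = ciphertext = 0x3A
s_1 = InvRound(s_0, k_4) = 0xA4
s_2 = InvRound(s_1, k_3) = 0x1B
s_3 = InvRound(s_2, k_2) = 0xBB
s_4 = InvRound(s_3, k_1) = 0xDF
s_5 = InvRound(s_4, k_0) = 0x38

0x38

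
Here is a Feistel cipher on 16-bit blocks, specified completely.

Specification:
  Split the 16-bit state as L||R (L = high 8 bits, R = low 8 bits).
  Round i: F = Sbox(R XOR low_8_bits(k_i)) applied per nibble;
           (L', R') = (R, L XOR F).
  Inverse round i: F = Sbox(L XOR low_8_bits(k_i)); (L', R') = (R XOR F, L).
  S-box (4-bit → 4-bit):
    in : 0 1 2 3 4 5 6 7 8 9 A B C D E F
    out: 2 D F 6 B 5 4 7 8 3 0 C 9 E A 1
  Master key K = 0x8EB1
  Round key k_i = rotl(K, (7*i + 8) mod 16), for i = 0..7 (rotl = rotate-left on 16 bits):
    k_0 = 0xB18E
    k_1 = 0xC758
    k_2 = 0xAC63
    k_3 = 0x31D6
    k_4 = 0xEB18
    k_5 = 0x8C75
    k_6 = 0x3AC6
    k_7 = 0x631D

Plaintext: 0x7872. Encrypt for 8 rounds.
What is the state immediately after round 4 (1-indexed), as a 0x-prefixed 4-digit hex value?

0x1E89

s_0 = plaintext = 0x7872
s_1 = Round(s_0, k_0) = 0x7261
s_2 = Round(s_1, k_1) = 0x6111
s_3 = Round(s_2, k_2) = 0x111E
s_4 = Round(s_3, k_3) = 0x1E89
s_5 = Round(s_4, k_4) = 0x8923
s_6 = Round(s_5, k_5) = 0x23DD
s_7 = Round(s_6, k_6) = 0xDDFF
s_8 = Round(s_7, k_7) = 0xFF72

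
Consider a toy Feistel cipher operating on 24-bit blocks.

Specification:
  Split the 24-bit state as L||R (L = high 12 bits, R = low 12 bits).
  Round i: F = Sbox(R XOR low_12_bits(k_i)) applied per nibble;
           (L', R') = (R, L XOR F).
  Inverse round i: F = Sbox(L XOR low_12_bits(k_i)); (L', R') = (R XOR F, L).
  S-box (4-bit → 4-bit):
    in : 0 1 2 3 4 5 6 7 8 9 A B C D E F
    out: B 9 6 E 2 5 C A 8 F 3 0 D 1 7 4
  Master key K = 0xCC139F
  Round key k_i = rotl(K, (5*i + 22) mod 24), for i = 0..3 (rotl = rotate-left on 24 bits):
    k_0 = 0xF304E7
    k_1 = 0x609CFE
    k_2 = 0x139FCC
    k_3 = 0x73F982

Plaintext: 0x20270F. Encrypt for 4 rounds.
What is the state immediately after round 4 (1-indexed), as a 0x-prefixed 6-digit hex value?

s_0 = plaintext = 0x20270F
s_1 = Round(s_0, k_0) = 0x70FC7A
s_2 = Round(s_1, k_1) = 0xC7AC8D
s_3 = Round(s_2, k_2) = 0xC8D253
s_4 = Round(s_3, k_3) = 0x253C94

0x253C94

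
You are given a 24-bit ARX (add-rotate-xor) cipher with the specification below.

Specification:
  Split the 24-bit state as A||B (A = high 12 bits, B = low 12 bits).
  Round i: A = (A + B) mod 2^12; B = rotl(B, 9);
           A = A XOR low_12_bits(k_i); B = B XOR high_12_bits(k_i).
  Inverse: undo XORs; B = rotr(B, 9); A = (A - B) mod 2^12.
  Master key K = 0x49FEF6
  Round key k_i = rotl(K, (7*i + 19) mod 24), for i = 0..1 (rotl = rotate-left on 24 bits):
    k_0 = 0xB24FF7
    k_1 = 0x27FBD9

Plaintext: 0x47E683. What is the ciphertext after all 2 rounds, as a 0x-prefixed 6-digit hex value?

s_0 = plaintext = 0x47E683
s_1 = Round(s_0, k_0) = 0x4F6DF4
s_2 = Round(s_1, k_1) = 0x933BC1

0x933BC1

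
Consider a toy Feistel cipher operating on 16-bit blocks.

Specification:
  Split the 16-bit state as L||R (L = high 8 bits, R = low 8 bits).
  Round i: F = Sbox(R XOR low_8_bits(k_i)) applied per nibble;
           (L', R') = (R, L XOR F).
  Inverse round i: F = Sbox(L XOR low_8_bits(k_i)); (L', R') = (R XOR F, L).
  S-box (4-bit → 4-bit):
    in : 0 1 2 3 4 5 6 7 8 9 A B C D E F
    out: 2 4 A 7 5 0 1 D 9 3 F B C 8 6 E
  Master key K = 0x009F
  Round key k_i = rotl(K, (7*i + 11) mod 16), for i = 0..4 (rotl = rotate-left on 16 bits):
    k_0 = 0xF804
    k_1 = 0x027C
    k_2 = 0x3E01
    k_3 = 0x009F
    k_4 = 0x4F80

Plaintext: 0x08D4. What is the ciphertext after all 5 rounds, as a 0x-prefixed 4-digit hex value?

0x2702

s_0 = plaintext = 0x08D4
s_1 = Round(s_0, k_0) = 0xD48A
s_2 = Round(s_1, k_1) = 0x8A35
s_3 = Round(s_2, k_2) = 0x35FF
s_4 = Round(s_3, k_3) = 0xFF27
s_5 = Round(s_4, k_4) = 0x2702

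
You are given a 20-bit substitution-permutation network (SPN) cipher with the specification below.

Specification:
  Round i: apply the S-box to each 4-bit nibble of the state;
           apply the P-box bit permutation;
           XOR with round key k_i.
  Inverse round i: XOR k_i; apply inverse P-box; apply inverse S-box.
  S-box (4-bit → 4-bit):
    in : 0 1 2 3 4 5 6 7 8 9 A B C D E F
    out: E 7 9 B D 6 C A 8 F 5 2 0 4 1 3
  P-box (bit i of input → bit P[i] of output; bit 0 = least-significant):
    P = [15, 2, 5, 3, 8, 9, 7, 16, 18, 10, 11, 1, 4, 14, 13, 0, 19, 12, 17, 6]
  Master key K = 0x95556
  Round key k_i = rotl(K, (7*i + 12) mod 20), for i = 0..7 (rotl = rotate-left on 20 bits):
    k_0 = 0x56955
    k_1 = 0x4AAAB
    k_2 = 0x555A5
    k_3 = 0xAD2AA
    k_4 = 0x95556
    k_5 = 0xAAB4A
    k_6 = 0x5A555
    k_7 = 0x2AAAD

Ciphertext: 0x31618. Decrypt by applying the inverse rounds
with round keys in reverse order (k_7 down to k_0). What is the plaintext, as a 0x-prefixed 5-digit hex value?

s_0 = ciphertext = 0x31618
s_1 = InvRound(s_0, k_7) = 0xB4561
s_2 = InvRound(s_1, k_6) = 0xA1EC1
s_3 = InvRound(s_2, k_5) = 0xB67A2
s_4 = InvRound(s_3, k_4) = 0x0AC55
s_5 = InvRound(s_4, k_3) = 0x99050
s_6 = InvRound(s_5, k_2) = 0x23FA1
s_7 = InvRound(s_6, k_1) = 0x5C3E2
s_8 = InvRound(s_7, k_0) = 0xC4651

0xC4651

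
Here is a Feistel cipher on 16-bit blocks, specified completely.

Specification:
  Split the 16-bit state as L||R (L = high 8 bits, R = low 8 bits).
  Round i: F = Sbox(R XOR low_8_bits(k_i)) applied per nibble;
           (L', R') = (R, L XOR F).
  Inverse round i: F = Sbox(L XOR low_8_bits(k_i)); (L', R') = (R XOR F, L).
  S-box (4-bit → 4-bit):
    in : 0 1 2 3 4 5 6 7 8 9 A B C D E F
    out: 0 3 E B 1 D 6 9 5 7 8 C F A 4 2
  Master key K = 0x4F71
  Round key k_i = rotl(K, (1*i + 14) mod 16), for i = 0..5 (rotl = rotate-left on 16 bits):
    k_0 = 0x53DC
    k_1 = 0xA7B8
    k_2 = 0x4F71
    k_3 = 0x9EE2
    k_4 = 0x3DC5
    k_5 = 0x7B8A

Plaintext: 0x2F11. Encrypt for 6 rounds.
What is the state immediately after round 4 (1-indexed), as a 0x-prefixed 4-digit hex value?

s_0 = plaintext = 0x2F11
s_1 = Round(s_0, k_0) = 0x11D5
s_2 = Round(s_1, k_1) = 0xD57B
s_3 = Round(s_2, k_2) = 0x7BDD
s_4 = Round(s_3, k_3) = 0xDDC9
s_5 = Round(s_4, k_4) = 0xC9D2
s_6 = Round(s_5, k_5) = 0xD21C

0xDDC9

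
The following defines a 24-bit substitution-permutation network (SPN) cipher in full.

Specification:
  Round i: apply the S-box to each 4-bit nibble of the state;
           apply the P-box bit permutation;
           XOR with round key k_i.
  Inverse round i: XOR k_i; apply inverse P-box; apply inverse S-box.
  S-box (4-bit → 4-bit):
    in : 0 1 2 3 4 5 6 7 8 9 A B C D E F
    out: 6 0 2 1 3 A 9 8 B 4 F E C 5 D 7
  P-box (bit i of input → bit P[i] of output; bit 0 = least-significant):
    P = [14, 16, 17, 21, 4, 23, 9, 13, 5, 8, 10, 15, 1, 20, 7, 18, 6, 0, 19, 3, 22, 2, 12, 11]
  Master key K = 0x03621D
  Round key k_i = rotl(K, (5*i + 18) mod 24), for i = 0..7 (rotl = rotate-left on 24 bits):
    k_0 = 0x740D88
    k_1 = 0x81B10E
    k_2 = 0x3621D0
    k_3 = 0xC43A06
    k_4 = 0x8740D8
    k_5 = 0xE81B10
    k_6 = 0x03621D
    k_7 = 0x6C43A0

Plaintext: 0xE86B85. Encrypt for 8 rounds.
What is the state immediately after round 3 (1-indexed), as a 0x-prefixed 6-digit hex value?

s_0 = plaintext = 0xE86B85
s_1 = Round(s_0, k_0) = 0x91B0D3
s_2 = Round(s_1, k_1) = 0x95E69E
s_3 = Round(s_2, k_2) = 0x10F37B
s_4 = Round(s_3, k_3) = 0xFF1AA5
s_5 = Round(s_4, k_4) = 0x6EF7AD
s_6 = Round(s_5, k_5) = 0x32F1CA
s_7 = Round(s_6, k_6) = 0x70009E
s_8 = Round(s_7, k_7) = 0x560C21

0x10F37B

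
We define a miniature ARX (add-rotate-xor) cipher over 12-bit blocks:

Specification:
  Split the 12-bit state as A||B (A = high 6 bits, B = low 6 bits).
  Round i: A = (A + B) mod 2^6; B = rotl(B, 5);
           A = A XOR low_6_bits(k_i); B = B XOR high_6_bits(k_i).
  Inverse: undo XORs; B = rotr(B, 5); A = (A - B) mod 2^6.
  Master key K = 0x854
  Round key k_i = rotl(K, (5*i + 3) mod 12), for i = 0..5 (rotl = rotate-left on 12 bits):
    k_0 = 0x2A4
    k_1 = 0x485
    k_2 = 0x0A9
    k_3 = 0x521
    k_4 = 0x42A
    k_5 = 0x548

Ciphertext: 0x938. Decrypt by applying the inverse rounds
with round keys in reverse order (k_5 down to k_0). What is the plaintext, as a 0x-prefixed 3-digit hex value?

0x2ED

s_0 = ciphertext = 0x938
s_1 = InvRound(s_0, k_5) = 0x45B
s_2 = InvRound(s_1, k_4) = 0x956
s_3 = InvRound(s_2, k_3) = 0x004
s_4 = InvRound(s_3, k_2) = 0x74C
s_5 = InvRound(s_4, k_1) = 0x73C
s_6 = InvRound(s_5, k_0) = 0x2ED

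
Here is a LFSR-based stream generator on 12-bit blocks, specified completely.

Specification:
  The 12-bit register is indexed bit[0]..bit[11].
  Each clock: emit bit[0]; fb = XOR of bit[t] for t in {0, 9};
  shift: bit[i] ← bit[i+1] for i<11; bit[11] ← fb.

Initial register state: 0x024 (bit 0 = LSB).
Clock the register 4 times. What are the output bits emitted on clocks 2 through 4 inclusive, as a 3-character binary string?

010

reg_0 = 0x024
clock 1: out=0, reg = 0x012
clock 2: out=0, reg = 0x009
clock 3: out=1, reg = 0x804
clock 4: out=0, reg = 0x402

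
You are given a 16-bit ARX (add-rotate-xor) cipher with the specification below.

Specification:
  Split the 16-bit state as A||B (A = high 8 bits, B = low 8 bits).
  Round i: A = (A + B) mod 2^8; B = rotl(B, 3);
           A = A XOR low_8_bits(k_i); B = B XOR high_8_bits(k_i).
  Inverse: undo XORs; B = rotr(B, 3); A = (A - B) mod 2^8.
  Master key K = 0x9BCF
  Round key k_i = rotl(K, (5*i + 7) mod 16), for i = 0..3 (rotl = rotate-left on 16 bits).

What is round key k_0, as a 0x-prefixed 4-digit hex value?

0xE7CD

K = 0x9BCF
k_0 = rotl(K, (5*0+7) mod 16) = rotl(K, 7) = 0xE7CD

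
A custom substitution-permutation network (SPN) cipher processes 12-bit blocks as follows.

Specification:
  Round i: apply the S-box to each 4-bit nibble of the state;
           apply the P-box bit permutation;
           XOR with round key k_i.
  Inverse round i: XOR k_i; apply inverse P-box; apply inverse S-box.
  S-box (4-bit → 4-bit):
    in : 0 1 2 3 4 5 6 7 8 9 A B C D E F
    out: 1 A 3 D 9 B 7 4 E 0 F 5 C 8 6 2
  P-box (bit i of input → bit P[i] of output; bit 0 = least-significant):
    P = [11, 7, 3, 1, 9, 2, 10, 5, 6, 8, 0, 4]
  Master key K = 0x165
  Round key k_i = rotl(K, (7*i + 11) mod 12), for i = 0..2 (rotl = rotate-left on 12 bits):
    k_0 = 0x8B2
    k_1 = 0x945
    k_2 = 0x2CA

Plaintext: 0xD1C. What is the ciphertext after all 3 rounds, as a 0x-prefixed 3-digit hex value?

s_0 = plaintext = 0xD1C
s_1 = Round(s_0, k_0) = 0x88C
s_2 = Round(s_1, k_1) = 0xC7A
s_3 = Round(s_2, k_2) = 0xE51

0xE51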